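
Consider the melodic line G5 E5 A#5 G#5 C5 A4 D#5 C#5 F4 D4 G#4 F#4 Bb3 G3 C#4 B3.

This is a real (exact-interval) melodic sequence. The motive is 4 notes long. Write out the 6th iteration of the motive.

The 4-note cells begin on G5, C5, F4, Bb3 — each down a 5th from the last.
Carrying on: Eb3 → Ab2.
So cell 6 is Ab2 F2 B2 A2.

Ab2 F2 B2 A2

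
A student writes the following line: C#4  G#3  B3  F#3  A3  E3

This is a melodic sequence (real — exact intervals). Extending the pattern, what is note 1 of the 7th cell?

With 2-note cells, note 1 of each statement runs C#4, B3, A3.
Carrying that down a 2nd forward: G3 → F3 → Eb3 → Db3.

Db3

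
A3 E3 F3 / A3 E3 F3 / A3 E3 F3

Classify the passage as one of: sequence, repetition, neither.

repetition

Each 3-note cell is identical (A3 E3 F3), restated at the same pitch.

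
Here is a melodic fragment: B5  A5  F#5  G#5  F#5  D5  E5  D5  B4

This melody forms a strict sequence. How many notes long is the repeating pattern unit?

Try groups of 3 (3 cells in 9 notes):
B5 A5 F#5 | G#5 F#5 D5 | E5 D5 B4
Every group is a transposition down a 3rd of the one before; no shorter unit works.

3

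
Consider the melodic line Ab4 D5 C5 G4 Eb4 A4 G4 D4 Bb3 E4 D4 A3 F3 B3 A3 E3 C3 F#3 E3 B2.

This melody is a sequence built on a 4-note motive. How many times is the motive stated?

20 notes in groups of 4 gives 20/4 = 5 statements.
Starts: Ab4, Eb4, Bb3, F3, C3 — each down a 4th.

5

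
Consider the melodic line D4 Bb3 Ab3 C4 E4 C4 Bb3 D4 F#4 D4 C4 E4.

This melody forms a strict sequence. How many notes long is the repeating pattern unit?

4

12 notes total. Splitting into 3 groups of 4:
D4 Bb3 Ab3 C4 | E4 C4 Bb3 D4 | F#4 D4 C4 E4
That's a consistent up a 2nd shift per cell, and no other grouping gives one.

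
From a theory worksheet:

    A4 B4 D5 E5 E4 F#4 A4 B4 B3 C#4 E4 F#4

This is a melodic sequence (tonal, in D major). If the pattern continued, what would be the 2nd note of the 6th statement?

With 4-note cells, note 2 of each statement runs B4, F#4, C#4.
Carrying that down a 4th forward: G3 → D3 → A2.

A2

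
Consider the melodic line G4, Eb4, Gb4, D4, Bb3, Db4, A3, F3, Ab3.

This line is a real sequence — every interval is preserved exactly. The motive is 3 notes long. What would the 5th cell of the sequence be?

With a 3-note motive the entries are G4, D4, A3, each down a 4th from the previous.
Continuing the starts: E3 → B2.
From B2 the exact shape gives B2 G2 Bb2.

B2 G2 Bb2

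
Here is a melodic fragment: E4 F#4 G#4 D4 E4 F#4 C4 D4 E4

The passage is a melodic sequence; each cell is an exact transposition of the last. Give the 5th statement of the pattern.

With a 3-note motive the entries are E4, D4, C4, each down a 2nd from the previous.
Continuing the starts: Bb3 → Ab3.
From Ab3 the exact shape gives Ab3 Bb3 C4.

Ab3 Bb3 C4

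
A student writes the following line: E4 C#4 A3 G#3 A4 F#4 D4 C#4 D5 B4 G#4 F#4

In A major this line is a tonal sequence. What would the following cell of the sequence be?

Unit = 4 notes; the statements start on E4, A4, D5, moving up a 4th each time.
So cell 4 is G#5 E5 C#5 B4.

G#5 E5 C#5 B4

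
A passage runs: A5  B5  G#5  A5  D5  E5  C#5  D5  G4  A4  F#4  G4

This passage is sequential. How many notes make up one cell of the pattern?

4

Try groups of 4 (3 cells in 12 notes):
A5 B5 G#5 A5 | D5 E5 C#5 D5 | G4 A4 F#4 G4
That's a consistent down a 5th shift per cell, and no other grouping gives one.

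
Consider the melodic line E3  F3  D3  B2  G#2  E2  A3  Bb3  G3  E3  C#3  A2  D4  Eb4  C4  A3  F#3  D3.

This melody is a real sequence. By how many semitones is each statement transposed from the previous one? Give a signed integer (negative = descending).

With a 6-note motive the entries are E3, A3, D4, each up a 4th from the previous.
E3 to A3 spans +5 semitones.

5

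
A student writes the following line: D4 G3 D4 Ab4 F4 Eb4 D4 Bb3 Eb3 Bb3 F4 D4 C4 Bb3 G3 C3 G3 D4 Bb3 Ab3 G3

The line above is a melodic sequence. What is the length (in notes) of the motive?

7

Try groups of 7 (3 cells in 21 notes):
D4 G3 D4 Ab4 F4 Eb4 D4 | Bb3 Eb3 Bb3 F4 D4 C4 Bb3 | G3 C3 G3 D4 Bb3 Ab3 G3
Every group is a transposition down a 3rd of the one before; no shorter unit works.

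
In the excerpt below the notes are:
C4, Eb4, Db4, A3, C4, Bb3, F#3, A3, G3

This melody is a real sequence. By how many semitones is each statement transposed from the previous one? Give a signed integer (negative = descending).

-3

With a 3-note motive the entries are C4, A3, F#3, each down a 3rd from the previous.
C4 to A3 spans -3 semitones.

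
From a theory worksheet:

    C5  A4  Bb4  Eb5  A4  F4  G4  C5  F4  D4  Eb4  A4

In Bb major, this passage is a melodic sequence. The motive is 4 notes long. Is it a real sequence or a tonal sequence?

Every note is diatonic to Bb major.
Cell 1 has -3 semitones from note 1 to 2, but cell 2 has -4 — the interval quality changes while the contour stays the same, which is the hallmark of a tonal sequence.

tonal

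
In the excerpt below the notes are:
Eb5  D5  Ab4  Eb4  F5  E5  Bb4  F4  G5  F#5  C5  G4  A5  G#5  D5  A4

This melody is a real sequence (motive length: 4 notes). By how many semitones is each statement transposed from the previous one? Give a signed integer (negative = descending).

2

Taking 4-note groups, the heads are Eb5, F5, G5, A5: the pattern moves up a 2nd.
Eb5→F5 is 77 − 75 = 2 semitones.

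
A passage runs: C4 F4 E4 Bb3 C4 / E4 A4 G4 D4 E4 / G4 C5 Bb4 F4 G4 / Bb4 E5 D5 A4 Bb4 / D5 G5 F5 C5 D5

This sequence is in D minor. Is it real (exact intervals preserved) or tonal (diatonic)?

Every note is diatonic to D minor.
Cell 1 has -1 semitones from note 2 to 3, but cell 2 has -2 — the interval quality changes while the contour stays the same, which is the hallmark of a tonal sequence.

tonal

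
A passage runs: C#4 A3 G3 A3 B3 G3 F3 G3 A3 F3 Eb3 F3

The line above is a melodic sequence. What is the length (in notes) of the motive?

4

Try groups of 4 (3 cells in 12 notes):
C#4 A3 G3 A3 | B3 G3 F3 G3 | A3 F3 Eb3 F3
That's a consistent down a 2nd shift per cell, and no other grouping gives one.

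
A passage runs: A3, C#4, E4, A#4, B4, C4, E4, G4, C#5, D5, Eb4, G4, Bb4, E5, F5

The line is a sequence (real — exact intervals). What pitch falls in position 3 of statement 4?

Grouping in 5s, the 3rd note of each cell is E4, G4, Bb4.
Each moves up a 3rd; the next is Db5.

Db5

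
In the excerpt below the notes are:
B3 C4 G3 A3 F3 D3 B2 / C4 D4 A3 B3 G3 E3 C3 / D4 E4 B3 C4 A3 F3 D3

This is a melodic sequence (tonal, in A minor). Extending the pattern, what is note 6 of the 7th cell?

Grouping in 7s, the 6th note of each cell is D3, E3, F3.
Each moves up a 2nd. Continuing: G3 → A3 → B3 → C4.

C4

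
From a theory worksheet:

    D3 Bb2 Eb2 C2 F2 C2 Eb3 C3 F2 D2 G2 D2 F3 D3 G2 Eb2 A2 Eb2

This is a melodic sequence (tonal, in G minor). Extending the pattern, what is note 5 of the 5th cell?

The unit is 6 notes. Position-5 pitches of the 3 shown cells: F2, G2, A2.
Each moves up a 2nd. Continuing: Bb2 → C3.

C3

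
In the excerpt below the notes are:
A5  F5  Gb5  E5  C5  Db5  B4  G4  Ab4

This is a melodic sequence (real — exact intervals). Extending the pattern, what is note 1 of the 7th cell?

D#3

Grouping in 3s, the 1st note of each cell is A5, E5, B4.
Carrying that down a 4th forward: F#4 → C#4 → G#3 → D#3.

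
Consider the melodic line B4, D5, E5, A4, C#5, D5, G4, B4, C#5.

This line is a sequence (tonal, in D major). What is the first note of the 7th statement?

C#4

The 3-note cells begin on B4, A4, G4 — each down a 2nd from the last.
Extending the heads down a 2nd: F#4 → E4 → D4 → C#4.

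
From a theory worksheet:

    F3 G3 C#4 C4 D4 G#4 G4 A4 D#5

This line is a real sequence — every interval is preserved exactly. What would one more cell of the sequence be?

D5 E5 A#5

Unit = 3 notes; the statements start on F3, C4, G4, moving up a 5th each time.
From D5 the exact shape gives D5 E5 A#5.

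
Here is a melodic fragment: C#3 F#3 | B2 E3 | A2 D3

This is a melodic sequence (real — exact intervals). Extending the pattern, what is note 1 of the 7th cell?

Db2

With 2-note cells, note 1 of each statement runs C#3, B2, A2.
Carrying that down a 2nd forward: G2 → F2 → Eb2 → Db2.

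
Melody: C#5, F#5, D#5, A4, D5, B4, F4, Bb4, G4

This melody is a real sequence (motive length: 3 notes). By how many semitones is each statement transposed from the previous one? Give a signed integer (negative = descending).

-4

With a 3-note motive the entries are C#5, A4, F4, each down a 3rd from the previous.
C#5→A4 is 69 − 73 = -4 semitones.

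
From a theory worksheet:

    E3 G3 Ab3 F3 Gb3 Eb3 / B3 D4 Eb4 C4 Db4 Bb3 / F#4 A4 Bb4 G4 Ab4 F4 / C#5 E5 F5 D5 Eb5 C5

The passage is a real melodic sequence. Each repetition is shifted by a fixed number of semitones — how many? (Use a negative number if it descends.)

7

The 6-note cells begin on E3, B3, F#4, C#5 — each up a 5th from the last.
E3 to B3 spans +7 semitones.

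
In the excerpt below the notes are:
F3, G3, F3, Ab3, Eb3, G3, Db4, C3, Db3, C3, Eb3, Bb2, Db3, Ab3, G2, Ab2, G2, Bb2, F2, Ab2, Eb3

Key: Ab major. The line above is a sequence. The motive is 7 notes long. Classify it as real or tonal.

tonal

Every note is diatonic to Ab major.
Cell 1 has +2 semitones from note 1 to 2, but cell 2 has +1 — the interval quality changes while the contour stays the same, which is the hallmark of a tonal sequence.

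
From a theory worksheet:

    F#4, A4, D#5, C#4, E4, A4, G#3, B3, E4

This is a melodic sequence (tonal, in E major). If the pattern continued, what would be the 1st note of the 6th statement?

The unit is 3 notes. Position-1 pitches of the 3 shown cells: F#4, C#4, G#3.
Each moves down a 4th. Continuing: D#3 → A2 → E2.

E2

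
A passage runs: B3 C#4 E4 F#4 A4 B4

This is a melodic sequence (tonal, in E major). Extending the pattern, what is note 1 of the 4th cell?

The unit is 2 notes. Position-1 pitches of the 3 shown cells: B3, E4, A4.
From A4, up a 4th gives D#5.

D#5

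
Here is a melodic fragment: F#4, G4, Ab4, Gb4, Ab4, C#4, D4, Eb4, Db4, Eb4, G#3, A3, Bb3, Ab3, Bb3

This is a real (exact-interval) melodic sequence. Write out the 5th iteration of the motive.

A#2 B2 C3 Bb2 C3

With a 5-note motive the entries are F#4, C#4, G#3, each down a 4th from the previous.
Extending down a 4th: D#3 → A#2.
Statement 5 starts on A#2 and keeps the same exact contour: A#2 B2 C3 Bb2 C3.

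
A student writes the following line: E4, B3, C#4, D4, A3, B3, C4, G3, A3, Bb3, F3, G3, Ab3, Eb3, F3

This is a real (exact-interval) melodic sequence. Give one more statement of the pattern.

Gb3 Db3 Eb3

Taking 3-note groups, the heads are E4, D4, C4, Bb3, Ab3: the pattern moves down a 2nd.
Statement 6 starts on Gb3 and keeps the same exact contour: Gb3 Db3 Eb3.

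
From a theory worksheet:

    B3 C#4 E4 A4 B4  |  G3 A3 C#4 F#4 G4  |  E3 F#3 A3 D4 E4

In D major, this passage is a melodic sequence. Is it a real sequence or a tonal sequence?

Every note is diatonic to D major.
Cell 1 has +3 semitones from note 2 to 3, but cell 2 has +4 — the interval quality changes while the contour stays the same, which is the hallmark of a tonal sequence.

tonal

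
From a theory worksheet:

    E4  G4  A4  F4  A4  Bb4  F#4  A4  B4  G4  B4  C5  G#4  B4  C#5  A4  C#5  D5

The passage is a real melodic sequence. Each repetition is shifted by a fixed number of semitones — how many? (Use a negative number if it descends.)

2

With a 6-note motive the entries are E4, F#4, G#4, each up a 2nd from the previous.
E4 to F#4 spans +2 semitones.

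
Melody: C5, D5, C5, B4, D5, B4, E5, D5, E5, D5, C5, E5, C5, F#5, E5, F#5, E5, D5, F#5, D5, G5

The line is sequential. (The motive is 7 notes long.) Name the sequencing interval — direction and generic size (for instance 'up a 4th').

The 7-note cells begin on C5, D5, E5 — each up a 2nd from the last.
C5 to D5 is up a 2nd.

up a 2nd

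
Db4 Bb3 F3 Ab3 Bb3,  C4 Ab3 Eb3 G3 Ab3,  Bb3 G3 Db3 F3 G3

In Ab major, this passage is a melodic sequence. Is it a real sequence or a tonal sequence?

tonal

Every note is diatonic to Ab major.
Cell 1 has -3 semitones from note 1 to 2, but cell 2 has -4 — the interval quality changes while the contour stays the same, which is the hallmark of a tonal sequence.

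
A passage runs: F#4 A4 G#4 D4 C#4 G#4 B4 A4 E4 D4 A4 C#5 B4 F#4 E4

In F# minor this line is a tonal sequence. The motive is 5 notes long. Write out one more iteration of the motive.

With a 5-note motive the entries are F#4, G#4, A4, each up a 2nd from the previous.
So cell 4 is B4 D5 C#5 G#4 F#4.

B4 D5 C#5 G#4 F#4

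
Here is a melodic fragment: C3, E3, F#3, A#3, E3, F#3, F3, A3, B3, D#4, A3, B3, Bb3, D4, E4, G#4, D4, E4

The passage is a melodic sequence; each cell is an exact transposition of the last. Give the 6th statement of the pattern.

Taking 6-note groups, the heads are C3, F3, Bb3: the pattern moves up a 4th.
Continuing the starts: Eb4 → Ab4 → Db5.
So cell 6 is Db5 F5 G5 B5 F5 G5.

Db5 F5 G5 B5 F5 G5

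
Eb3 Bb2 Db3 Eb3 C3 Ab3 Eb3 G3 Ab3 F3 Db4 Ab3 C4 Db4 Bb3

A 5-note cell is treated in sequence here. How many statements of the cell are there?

15 notes in groups of 5 gives 15/5 = 3 statements.
Starts: Eb3, Ab3, Db4 — each up a 4th.

3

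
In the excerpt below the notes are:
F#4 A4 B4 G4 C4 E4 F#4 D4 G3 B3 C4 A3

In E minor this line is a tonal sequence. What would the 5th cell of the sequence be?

A2 C3 D3 B2

With a 4-note motive the entries are F#4, C4, G3, each down a 4th from the previous.
Extending down a 4th: D3 → A2.
So cell 5 is A2 C3 D3 B2.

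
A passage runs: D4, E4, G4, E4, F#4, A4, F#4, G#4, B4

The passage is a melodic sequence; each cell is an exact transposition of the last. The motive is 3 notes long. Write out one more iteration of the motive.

G#4 A#4 C#5

Unit = 3 notes; the statements start on D4, E4, F#4, moving up a 2nd each time.
So cell 4 is G#4 A#4 C#5.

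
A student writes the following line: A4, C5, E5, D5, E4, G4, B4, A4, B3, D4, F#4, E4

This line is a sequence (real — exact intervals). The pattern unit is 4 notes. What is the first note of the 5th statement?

Taking 4-note groups, the heads are A4, E4, B3: the pattern moves down a 4th.
Extending the heads down a 4th: F#3 → C#3.

C#3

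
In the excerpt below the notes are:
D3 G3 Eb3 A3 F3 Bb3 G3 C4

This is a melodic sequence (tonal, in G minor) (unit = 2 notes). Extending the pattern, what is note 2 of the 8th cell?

The unit is 2 notes. Position-2 pitches of the 4 shown cells: G3, A3, Bb3, C4.
Extending up a 2nd: D4 → Eb4 → F4 → G4.

G4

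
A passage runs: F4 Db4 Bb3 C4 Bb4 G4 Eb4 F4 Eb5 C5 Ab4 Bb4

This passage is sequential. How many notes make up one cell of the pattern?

There are 12 notes; a 4-note unit gives 3 cells:
F4 Db4 Bb3 C4 | Bb4 G4 Eb4 F4 | Eb5 C5 Ab4 Bb4
That's a consistent up a 4th shift per cell, and no other grouping gives one.

4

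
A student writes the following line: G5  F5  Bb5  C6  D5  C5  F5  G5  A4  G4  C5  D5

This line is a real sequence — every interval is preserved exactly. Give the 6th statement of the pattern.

F#3 E3 A3 B3

With a 4-note motive the entries are G5, D5, A4, each down a 4th from the previous.
Carrying on: E4 → B3 → F#3.
So cell 6 is F#3 E3 A3 B3.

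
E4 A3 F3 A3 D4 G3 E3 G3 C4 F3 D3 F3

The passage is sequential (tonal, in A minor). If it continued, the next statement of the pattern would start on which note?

The 4-note cells begin on E4, D4, C4 — each down a 2nd from the last.
The next head, down a 2nd from C4, is B3.

B3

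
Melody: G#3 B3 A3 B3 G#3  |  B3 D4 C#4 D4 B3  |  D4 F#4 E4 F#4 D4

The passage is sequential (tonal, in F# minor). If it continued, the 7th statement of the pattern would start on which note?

With a 5-note motive the entries are G#3, B3, D4, each up a 3rd from the previous.
Extending the heads up a 3rd: F#4 → A4 → C#5 → E5.

E5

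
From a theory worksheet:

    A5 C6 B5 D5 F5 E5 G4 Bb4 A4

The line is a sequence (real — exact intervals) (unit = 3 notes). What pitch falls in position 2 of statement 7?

Gb2

Grouping in 3s, the 2nd note of each cell is C6, F5, Bb4.
Each moves down a 5th. Continuing: Eb4 → Ab3 → Db3 → Gb2.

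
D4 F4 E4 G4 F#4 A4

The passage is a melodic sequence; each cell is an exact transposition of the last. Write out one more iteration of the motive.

G#4 B4

Taking 2-note groups, the heads are D4, E4, F#4: the pattern moves up a 2nd.
From G#4 the exact shape gives G#4 B4.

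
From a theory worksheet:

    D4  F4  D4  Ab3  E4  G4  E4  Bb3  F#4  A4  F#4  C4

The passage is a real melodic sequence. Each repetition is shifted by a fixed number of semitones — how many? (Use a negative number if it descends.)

2

Unit = 4 notes; the statements start on D4, E4, F#4, moving up a 2nd each time.
D4 to E4 spans +2 semitones.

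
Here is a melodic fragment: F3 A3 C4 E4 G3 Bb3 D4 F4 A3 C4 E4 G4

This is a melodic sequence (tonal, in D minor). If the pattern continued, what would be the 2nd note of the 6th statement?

F4

Grouping in 4s, the 2nd note of each cell is A3, Bb3, C4.
Each moves up a 2nd. Continuing: D4 → E4 → F4.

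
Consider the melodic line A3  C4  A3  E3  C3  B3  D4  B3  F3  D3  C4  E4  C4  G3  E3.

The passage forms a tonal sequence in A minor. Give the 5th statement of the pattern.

E4 G4 E4 B3 G3

The 5-note cells begin on A3, B3, C4 — each up a 2nd from the last.
Extending up a 2nd: D4 → E4.
Statement 5 starts on E4 and keeps the same diatonic contour: E4 G4 E4 B3 G3.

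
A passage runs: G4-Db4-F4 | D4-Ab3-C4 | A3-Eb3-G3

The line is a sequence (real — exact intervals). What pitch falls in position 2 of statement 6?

Grouping in 3s, the 2nd note of each cell is Db4, Ab3, Eb3.
Extending down a 4th: Bb2 → F2 → C2.

C2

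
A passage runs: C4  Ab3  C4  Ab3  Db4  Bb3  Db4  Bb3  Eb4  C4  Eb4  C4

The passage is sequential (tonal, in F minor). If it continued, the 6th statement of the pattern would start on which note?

Unit = 4 notes; the statements start on C4, Db4, Eb4, moving up a 2nd each time.
Continuing: F4 → G4 → Ab4. Statement 6 starts on Ab4.

Ab4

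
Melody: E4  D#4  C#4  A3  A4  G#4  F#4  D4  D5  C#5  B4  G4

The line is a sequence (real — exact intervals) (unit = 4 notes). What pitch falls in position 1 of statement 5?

Grouping in 4s, the 1st note of each cell is E4, A4, D5.
Carrying that up a 4th forward: G5 → C6.

C6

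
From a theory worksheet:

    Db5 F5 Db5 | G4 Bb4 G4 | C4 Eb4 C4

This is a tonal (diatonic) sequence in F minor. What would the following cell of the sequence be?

F3 Ab3 F3

Unit = 3 notes; the statements start on Db5, G4, C4, moving down a 5th each time.
Statement 4 starts on F3 and keeps the same diatonic contour: F3 Ab3 F3.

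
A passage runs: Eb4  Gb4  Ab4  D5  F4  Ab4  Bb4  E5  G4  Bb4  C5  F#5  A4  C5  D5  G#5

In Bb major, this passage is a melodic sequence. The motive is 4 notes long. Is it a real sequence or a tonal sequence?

Each cell has the same semitone pattern (3, 2, 6) — intervals are preserved exactly.
And Gb4 lies outside Bb major, so the sequence is real rather than tonal.

real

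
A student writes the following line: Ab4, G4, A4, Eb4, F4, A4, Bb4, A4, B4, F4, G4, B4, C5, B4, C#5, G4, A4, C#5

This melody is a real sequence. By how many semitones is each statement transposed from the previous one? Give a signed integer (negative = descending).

Unit = 6 notes; the statements start on Ab4, Bb4, C5, moving up a 2nd each time.
Ab4 to Bb4 spans +2 semitones.

2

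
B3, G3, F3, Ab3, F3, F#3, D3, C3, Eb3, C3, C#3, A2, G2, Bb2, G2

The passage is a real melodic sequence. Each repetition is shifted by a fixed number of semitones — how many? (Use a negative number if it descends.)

Taking 5-note groups, the heads are B3, F#3, C#3: the pattern moves down a 4th.
B3→F#3 is 54 − 59 = -5 semitones.

-5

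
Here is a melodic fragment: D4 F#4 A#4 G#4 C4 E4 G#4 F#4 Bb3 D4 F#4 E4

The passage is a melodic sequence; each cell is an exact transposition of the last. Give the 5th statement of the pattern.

The 4-note cells begin on D4, C4, Bb3 — each down a 2nd from the last.
Carrying on: Ab3 → Gb3.
So cell 5 is Gb3 Bb3 D4 C4.

Gb3 Bb3 D4 C4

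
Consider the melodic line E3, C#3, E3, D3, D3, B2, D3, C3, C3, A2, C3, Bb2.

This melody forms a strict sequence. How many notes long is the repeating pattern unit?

4

There are 12 notes; a 4-note unit gives 3 cells:
E3 C#3 E3 D3 | D3 B2 D3 C3 | C3 A2 C3 Bb2
That's a consistent down a 2nd shift per cell, and no other grouping gives one.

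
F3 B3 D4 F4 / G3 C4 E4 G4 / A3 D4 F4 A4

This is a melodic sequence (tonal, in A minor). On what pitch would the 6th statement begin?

The 4-note cells begin on F3, G3, A3 — each up a 2nd from the last.
Extending the heads up a 2nd: B3 → C4 → D4.

D4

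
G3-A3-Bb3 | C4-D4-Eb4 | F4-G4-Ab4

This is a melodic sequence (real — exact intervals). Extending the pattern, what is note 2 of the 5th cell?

The unit is 3 notes. Position-2 pitches of the 3 shown cells: A3, D4, G4.
Each moves up a 4th. Continuing: C5 → F5.

F5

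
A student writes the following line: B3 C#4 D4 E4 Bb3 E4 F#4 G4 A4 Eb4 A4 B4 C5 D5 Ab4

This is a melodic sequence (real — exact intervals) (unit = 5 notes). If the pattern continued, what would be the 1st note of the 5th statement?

With 5-note cells, note 1 of each statement runs B3, E4, A4.
Each moves up a 4th. Continuing: D5 → G5.

G5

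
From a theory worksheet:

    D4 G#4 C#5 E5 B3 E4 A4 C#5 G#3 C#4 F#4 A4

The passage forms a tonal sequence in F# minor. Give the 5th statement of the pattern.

C#3 F#3 B3 D4

Unit = 4 notes; the statements start on D4, B3, G#3, moving down a 3rd each time.
Carrying on: E3 → C#3.
From C#3 the diatonic shape gives C#3 F#3 B3 D4.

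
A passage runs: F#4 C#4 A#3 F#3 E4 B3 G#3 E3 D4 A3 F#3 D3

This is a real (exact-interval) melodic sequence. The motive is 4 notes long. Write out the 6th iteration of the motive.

Ab3 Eb3 C3 Ab2

The 4-note cells begin on F#4, E4, D4 — each down a 2nd from the last.
Carrying on: C4 → Bb3 → Ab3.
Statement 6 starts on Ab3 and keeps the same exact contour: Ab3 Eb3 C3 Ab2.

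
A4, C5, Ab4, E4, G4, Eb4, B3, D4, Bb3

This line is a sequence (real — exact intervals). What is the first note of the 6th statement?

G#2

Taking 3-note groups, the heads are A4, E4, B3: the pattern moves down a 4th.
Extending the heads down a 4th: F#3 → C#3 → G#2.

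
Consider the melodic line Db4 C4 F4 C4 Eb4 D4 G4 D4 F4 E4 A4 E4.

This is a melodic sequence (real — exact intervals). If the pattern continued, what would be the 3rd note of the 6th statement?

D#5

Grouping in 4s, the 3rd note of each cell is F4, G4, A4.
Extending up a 2nd: B4 → C#5 → D#5.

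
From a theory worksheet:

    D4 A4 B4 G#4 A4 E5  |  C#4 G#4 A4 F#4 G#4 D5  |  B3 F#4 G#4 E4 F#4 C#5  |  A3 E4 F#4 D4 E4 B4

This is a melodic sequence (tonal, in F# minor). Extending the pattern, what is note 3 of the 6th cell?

With 6-note cells, note 3 of each statement runs B4, A4, G#4, F#4.
Each moves down a 2nd. Continuing: E4 → D4.

D4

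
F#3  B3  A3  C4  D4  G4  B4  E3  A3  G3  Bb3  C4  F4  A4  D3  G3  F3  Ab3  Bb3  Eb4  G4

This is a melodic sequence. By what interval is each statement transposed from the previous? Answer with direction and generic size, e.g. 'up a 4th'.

With a 7-note motive the entries are F#3, E3, D3, each down a 2nd from the previous.
F#3 to E3 is down a 2nd.

down a 2nd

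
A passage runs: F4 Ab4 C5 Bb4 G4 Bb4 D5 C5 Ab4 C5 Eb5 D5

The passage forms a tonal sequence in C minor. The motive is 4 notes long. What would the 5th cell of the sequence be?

C5 Eb5 G5 F5

With a 4-note motive the entries are F4, G4, Ab4, each up a 2nd from the previous.
Continuing the starts: Bb4 → C5.
So cell 5 is C5 Eb5 G5 F5.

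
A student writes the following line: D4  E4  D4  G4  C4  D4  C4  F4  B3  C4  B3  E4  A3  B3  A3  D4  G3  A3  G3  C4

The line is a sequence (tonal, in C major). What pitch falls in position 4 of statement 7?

A3

The unit is 4 notes. Position-4 pitches of the 5 shown cells: G4, F4, E4, D4, C4.
Each moves down a 2nd. Continuing: B3 → A3.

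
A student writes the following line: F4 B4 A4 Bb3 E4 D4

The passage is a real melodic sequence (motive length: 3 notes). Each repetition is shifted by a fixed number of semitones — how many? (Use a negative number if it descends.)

With a 3-note motive the entries are F4, Bb3, each down a 5th from the previous.
Counting half-steps from F4 to Bb3: -7.

-7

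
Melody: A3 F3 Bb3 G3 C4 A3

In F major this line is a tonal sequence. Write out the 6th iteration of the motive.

The 2-note cells begin on A3, Bb3, C4 — each up a 2nd from the last.
Continuing the starts: D4 → E4 → F4.
Statement 6 starts on F4 and keeps the same diatonic contour: F4 D4.

F4 D4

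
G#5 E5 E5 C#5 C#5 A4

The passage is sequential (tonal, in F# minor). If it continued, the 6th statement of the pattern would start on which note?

Unit = 2 notes; the statements start on G#5, E5, C#5, moving down a 3rd each time.
Extending the heads down a 3rd: A4 → F#4 → D4.

D4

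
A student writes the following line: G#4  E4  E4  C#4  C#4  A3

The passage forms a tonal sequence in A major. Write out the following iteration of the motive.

The 2-note cells begin on G#4, E4, C#4 — each down a 3rd from the last.
From A3 the diatonic shape gives A3 F#3.

A3 F#3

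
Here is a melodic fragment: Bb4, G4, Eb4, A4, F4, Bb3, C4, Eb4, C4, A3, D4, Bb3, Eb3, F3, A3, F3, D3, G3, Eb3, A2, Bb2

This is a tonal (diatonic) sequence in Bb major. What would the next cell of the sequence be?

D3 Bb2 G2 C3 A2 D2 Eb2

With a 7-note motive the entries are Bb4, Eb4, A3, each down a 5th from the previous.
Statement 4 starts on D3 and keeps the same diatonic contour: D3 Bb2 G2 C3 A2 D2 Eb2.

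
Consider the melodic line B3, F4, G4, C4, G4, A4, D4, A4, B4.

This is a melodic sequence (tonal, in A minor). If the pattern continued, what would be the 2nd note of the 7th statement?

The unit is 3 notes. Position-2 pitches of the 3 shown cells: F4, G4, A4.
Extending up a 2nd: B4 → C5 → D5 → E5.

E5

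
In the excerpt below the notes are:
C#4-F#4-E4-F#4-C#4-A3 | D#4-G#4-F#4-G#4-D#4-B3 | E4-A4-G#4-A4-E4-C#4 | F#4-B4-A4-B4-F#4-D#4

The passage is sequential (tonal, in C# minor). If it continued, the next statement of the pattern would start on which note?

G#4

Unit = 6 notes; the statements start on C#4, D#4, E4, F#4, moving up a 2nd each time.
One more step up a 2nd gives G#4.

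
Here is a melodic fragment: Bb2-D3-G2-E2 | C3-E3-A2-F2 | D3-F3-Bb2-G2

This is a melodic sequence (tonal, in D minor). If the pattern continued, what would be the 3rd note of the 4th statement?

C3

With 4-note cells, note 3 of each statement runs G2, A2, Bb2.
One more up a 2nd gives C3.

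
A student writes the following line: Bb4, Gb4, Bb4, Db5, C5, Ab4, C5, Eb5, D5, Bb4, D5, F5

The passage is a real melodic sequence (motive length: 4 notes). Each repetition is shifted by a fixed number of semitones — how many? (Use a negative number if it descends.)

Unit = 4 notes; the statements start on Bb4, C5, D5, moving up a 2nd each time.
Counting half-steps from Bb4 to C5: 2.

2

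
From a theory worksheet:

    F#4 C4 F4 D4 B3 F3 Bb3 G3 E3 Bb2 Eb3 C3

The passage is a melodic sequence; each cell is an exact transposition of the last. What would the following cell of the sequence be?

With a 4-note motive the entries are F#4, B3, E3, each down a 5th from the previous.
Statement 4 starts on A2 and keeps the same exact contour: A2 Eb2 Ab2 F2.

A2 Eb2 Ab2 F2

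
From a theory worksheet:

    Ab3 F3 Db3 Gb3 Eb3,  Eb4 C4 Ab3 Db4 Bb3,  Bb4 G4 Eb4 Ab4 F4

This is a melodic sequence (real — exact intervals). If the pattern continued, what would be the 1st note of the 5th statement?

C6

With 5-note cells, note 1 of each statement runs Ab3, Eb4, Bb4.
Carrying that up a 5th forward: F5 → C6.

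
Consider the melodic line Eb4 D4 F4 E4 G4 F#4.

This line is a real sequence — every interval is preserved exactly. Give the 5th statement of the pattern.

B4 A#4

With a 2-note motive the entries are Eb4, F4, G4, each up a 2nd from the previous.
Carrying on: A4 → B4.
From B4 the exact shape gives B4 A#4.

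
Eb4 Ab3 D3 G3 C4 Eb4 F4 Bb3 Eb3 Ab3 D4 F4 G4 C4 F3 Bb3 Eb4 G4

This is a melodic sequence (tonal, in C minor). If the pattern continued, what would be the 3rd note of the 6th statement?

The unit is 6 notes. Position-3 pitches of the 3 shown cells: D3, Eb3, F3.
Carrying that up a 2nd forward: G3 → Ab3 → Bb3.

Bb3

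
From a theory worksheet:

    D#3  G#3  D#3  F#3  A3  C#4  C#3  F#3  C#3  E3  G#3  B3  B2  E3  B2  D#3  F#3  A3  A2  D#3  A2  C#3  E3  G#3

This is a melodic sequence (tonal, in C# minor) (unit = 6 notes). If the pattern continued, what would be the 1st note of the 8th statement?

D#2

The unit is 6 notes. Position-1 pitches of the 4 shown cells: D#3, C#3, B2, A2.
Each moves down a 2nd. Continuing: G#2 → F#2 → E2 → D#2.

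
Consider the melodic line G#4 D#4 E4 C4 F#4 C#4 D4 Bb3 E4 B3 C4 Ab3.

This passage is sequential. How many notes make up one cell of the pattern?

4

Try groups of 4 (3 cells in 12 notes):
G#4 D#4 E4 C4 | F#4 C#4 D4 Bb3 | E4 B3 C4 Ab3
Each cell is the previous one down a 2nd — so the unit is 4 notes.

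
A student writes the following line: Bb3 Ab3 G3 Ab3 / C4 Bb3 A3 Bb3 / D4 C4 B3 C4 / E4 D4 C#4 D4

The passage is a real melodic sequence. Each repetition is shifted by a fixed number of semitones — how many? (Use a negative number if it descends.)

The 4-note cells begin on Bb3, C4, D4, E4 — each up a 2nd from the last.
Counting half-steps from Bb3 to C4: 2.

2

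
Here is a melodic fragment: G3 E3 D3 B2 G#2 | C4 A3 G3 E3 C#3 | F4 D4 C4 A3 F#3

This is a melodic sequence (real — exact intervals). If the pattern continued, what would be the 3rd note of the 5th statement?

Grouping in 5s, the 3rd note of each cell is D3, G3, C4.
Carrying that up a 4th forward: F4 → Bb4.

Bb4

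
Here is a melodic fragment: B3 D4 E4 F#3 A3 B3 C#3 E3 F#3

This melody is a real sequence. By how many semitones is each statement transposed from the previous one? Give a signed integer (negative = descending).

-5

Unit = 3 notes; the statements start on B3, F#3, C#3, moving down a 4th each time.
B3 to F#3 spans -5 semitones.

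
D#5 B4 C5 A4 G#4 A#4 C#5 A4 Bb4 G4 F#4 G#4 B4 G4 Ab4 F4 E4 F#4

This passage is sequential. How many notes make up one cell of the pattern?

There are 18 notes; a 6-note unit gives 3 cells:
D#5 B4 C5 A4 G#4 A#4 | C#5 A4 Bb4 G4 F#4 G#4 | B4 G4 Ab4 F4 E4 F#4
Every group is a transposition down a 2nd of the one before; no shorter unit works.

6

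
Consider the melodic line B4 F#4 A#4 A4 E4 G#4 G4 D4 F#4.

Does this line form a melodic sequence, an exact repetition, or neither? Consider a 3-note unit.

sequence

Each 3-note cell is the previous one transposed down a 2nd.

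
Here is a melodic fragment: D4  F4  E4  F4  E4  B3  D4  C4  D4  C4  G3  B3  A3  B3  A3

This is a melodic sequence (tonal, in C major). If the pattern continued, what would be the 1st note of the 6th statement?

Grouping in 5s, the 1st note of each cell is D4, B3, G3.
Carrying that down a 3rd forward: E3 → C3 → A2.

A2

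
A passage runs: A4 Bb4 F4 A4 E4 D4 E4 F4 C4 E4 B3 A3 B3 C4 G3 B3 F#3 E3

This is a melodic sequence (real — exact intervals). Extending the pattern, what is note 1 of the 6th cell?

The unit is 6 notes. Position-1 pitches of the 3 shown cells: A4, E4, B3.
Carrying that down a 4th forward: F#3 → C#3 → G#2.

G#2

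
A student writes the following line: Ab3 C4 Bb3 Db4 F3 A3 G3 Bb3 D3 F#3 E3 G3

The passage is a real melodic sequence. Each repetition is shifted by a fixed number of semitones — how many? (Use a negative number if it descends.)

Unit = 4 notes; the statements start on Ab3, F3, D3, moving down a 3rd each time.
Counting half-steps from Ab3 to F3: -3.

-3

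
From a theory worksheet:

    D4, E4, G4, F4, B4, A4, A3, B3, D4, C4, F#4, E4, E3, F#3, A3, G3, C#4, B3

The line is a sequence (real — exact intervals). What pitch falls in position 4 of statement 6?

With 6-note cells, note 4 of each statement runs F4, C4, G3.
Carrying that down a 4th forward: D3 → A2 → E2.

E2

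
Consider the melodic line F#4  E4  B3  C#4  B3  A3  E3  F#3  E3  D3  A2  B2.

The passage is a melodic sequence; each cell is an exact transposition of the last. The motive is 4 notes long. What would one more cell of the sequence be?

A2 G2 D2 E2

With a 4-note motive the entries are F#4, B3, E3, each down a 5th from the previous.
Statement 4 starts on A2 and keeps the same exact contour: A2 G2 D2 E2.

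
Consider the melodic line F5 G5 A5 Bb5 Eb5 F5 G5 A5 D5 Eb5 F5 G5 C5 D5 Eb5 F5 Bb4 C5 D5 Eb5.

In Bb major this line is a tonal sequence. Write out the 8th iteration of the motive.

F4 G4 A4 Bb4

The 4-note cells begin on F5, Eb5, D5, C5, Bb4 — each down a 2nd from the last.
Extending down a 2nd: A4 → G4 → F4.
Statement 8 starts on F4 and keeps the same diatonic contour: F4 G4 A4 Bb4.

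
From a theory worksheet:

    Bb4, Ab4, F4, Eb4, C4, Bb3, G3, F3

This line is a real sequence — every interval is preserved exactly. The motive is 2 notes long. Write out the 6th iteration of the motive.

With a 2-note motive the entries are Bb4, F4, C4, G3, each down a 4th from the previous.
Carrying on: D3 → A2.
Statement 6 starts on A2 and keeps the same exact contour: A2 G2.

A2 G2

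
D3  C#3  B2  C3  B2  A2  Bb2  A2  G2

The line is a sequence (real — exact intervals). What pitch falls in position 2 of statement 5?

With 3-note cells, note 2 of each statement runs C#3, B2, A2.
Each moves down a 2nd. Continuing: G2 → F2.

F2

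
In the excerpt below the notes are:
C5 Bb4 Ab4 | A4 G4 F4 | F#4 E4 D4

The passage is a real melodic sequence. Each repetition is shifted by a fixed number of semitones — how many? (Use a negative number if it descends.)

With a 3-note motive the entries are C5, A4, F#4, each down a 3rd from the previous.
C5→A4 is 69 − 72 = -3 semitones.

-3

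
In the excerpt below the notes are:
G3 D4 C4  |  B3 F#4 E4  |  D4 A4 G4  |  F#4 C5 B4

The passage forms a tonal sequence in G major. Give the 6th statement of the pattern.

Taking 3-note groups, the heads are G3, B3, D4, F#4: the pattern moves up a 3rd.
Continuing the starts: A4 → C5.
From C5 the diatonic shape gives C5 G5 F#5.

C5 G5 F#5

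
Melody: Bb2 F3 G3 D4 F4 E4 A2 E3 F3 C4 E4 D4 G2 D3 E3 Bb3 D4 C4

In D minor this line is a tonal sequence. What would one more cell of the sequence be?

With a 6-note motive the entries are Bb2, A2, G2, each down a 2nd from the previous.
So cell 4 is F2 C3 D3 A3 C4 Bb3.

F2 C3 D3 A3 C4 Bb3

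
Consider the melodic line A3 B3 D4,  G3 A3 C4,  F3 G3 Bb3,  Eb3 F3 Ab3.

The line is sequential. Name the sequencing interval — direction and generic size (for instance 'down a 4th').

The 3-note cells begin on A3, G3, F3, Eb3 — each down a 2nd from the last.
A3 to G3 is down a 2nd.

down a 2nd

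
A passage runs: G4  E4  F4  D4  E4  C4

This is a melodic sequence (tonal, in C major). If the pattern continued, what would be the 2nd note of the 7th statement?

Grouping in 2s, the 2nd note of each cell is E4, D4, C4.
Extending down a 2nd: B3 → A3 → G3 → F3.

F3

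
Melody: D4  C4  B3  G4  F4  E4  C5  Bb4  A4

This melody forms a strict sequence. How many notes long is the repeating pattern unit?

9 notes total. Splitting into 3 groups of 3:
D4 C4 B3 | G4 F4 E4 | C5 Bb4 A4
Every group is a transposition up a 4th of the one before; no shorter unit works.

3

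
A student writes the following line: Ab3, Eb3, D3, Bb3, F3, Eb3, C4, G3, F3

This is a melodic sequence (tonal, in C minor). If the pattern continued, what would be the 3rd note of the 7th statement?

C4

Grouping in 3s, the 3rd note of each cell is D3, Eb3, F3.
Each moves up a 2nd. Continuing: G3 → Ab3 → Bb3 → C4.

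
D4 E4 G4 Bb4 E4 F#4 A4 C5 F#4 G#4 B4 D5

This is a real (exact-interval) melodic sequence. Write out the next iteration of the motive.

The 4-note cells begin on D4, E4, F#4 — each up a 2nd from the last.
From G#4 the exact shape gives G#4 A#4 C#5 E5.

G#4 A#4 C#5 E5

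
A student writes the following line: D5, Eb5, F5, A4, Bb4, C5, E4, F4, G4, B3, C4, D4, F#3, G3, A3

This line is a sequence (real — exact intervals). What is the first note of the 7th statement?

G#2

Unit = 3 notes; the statements start on D5, A4, E4, B3, F#3, moving down a 4th each time.
Continuing: C#3 → G#2. Statement 7 starts on G#2.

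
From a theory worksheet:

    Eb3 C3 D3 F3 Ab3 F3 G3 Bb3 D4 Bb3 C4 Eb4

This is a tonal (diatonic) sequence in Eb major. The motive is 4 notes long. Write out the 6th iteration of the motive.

Taking 4-note groups, the heads are Eb3, Ab3, D4: the pattern moves up a 4th.
Continuing the starts: G4 → C5 → F5.
So cell 6 is F5 D5 Eb5 G5.

F5 D5 Eb5 G5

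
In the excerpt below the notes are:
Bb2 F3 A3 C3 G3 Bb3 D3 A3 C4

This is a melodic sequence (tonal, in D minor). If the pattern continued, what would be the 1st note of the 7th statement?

A3

Grouping in 3s, the 1st note of each cell is Bb2, C3, D3.
Carrying that up a 2nd forward: E3 → F3 → G3 → A3.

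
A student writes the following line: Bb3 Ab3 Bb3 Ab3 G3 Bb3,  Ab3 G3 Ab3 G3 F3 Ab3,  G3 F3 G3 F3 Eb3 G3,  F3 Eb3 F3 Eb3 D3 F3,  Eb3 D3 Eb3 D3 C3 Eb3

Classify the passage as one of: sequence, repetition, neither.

Each 6-note cell is the previous one transposed down a 2nd.

sequence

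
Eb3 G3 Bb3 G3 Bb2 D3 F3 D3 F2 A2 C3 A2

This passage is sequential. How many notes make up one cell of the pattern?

4

There are 12 notes; a 4-note unit gives 3 cells:
Eb3 G3 Bb3 G3 | Bb2 D3 F3 D3 | F2 A2 C3 A2
Each cell is the previous one down a 4th — so the unit is 4 notes.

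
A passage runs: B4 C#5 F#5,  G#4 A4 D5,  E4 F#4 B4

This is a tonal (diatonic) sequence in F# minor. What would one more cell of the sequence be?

C#4 D4 G#4

Taking 3-note groups, the heads are B4, G#4, E4: the pattern moves down a 3rd.
Statement 4 starts on C#4 and keeps the same diatonic contour: C#4 D4 G#4.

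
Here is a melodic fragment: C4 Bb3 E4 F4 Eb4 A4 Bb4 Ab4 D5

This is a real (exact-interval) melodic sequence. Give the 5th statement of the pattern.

The 3-note cells begin on C4, F4, Bb4 — each up a 4th from the last.
Carrying on: Eb5 → Ab5.
So cell 5 is Ab5 Gb5 C6.

Ab5 Gb5 C6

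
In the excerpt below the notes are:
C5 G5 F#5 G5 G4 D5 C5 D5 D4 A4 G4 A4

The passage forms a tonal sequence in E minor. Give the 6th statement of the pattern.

Unit = 4 notes; the statements start on C5, G4, D4, moving down a 4th each time.
Extending down a 4th: A3 → E3 → B2.
From B2 the diatonic shape gives B2 F#3 E3 F#3.

B2 F#3 E3 F#3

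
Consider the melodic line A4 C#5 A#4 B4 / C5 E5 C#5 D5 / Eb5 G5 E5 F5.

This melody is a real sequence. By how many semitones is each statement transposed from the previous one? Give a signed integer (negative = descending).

Unit = 4 notes; the statements start on A4, C5, Eb5, moving up a 3rd each time.
A4→C5 is 72 − 69 = 3 semitones.

3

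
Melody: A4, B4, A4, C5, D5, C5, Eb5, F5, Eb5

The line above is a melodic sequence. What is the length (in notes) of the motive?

There are 9 notes; a 3-note unit gives 3 cells:
A4 B4 A4 | C5 D5 C5 | Eb5 F5 Eb5
That's a consistent up a 3rd shift per cell, and no other grouping gives one.

3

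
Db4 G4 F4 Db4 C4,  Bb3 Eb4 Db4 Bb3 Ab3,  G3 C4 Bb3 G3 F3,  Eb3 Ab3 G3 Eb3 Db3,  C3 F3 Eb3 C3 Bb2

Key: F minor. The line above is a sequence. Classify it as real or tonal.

Every note is diatonic to F minor.
Cell 1 has +6 semitones from note 1 to 2, but cell 2 has +5 — the interval quality changes while the contour stays the same, which is the hallmark of a tonal sequence.

tonal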